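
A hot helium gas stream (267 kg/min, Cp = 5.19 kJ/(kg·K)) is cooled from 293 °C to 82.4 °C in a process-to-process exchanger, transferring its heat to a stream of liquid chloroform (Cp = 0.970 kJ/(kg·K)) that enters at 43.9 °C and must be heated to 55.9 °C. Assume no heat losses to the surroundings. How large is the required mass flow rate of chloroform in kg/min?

ṁ_c = 25100 kg/min

Heat released by hot stream: Q = 267 × 5.19 × (293 − 82.4) = 291830 kJ/min
Energy balance on cold side (adiabatic exchanger): Q = ṁ_c·Cp_c·(T_c,out − T_c,in)
ṁ_c = 291830 / [0.970 × (55.9 − 43.9)] = 25072 kg/min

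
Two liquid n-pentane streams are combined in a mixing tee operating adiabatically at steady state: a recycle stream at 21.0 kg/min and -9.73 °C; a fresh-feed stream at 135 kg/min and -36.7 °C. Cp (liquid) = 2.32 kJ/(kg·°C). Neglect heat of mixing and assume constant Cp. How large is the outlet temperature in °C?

Energy balance with Q = 0: Σ ṁᵢCp,ᵢ(T_out − Tᵢ) = 0
T_out = Σ ṁᵢCp,ᵢTᵢ / Σ ṁᵢCp,ᵢ
      = -11968 / 361.92 = -33.069 °C

T_out = -33.1 °C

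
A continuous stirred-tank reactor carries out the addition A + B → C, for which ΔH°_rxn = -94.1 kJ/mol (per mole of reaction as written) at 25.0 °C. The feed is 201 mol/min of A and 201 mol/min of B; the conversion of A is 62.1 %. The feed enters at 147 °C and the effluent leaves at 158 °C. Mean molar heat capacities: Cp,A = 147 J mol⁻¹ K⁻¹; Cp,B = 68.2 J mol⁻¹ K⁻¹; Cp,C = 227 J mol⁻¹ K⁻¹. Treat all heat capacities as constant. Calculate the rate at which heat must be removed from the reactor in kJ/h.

Extent of reaction ξ = 0.621 × 201 = 124.82 mol/min
Reaction term: ξ·ΔH°_rxn = 124.82 × -94.1 = -11746 kJ/min
Sensible, feed 147→25 °C: -5277.1 kJ/min
Outlet flows (mol/min): A 76.179, B 76.179, C 124.82
Sensible, products 25→158 °C: 5948.8 kJ/min
Q = ΔH = -11074 kJ/min = -184.57 kW
Heat removed = 664440 kJ/h

Q_out = 664000 kJ/h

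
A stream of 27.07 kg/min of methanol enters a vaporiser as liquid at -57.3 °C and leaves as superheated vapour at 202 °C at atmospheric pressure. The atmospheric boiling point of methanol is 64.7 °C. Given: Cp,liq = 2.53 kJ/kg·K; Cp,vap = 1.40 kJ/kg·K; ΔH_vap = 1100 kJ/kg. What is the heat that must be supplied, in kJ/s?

liquid -57.3→64.7 °C: 308.66 kJ/kg
vaporisation at 64.7 °C: 1100 kJ/kg
vapour 64.7→202 °C: 192.22 kJ/kg
Δh = 308.66 + 1100 + 192.22 = 1600.9 kJ/kg
Q = ṁ·Δh = 27.07 kg/min × 1600.9 kJ/kg = 43336 kJ/min
|Q| = 722.26 kW

Q = 722 kJ/s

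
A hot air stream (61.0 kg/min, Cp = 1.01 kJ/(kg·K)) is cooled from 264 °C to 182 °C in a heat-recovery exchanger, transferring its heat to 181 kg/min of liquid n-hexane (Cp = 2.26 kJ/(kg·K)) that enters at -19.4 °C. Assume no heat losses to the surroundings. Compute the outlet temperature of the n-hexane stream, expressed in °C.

Heat released by hot stream: Q = 61.0 × 1.01 × (264 − 182) = 5052 kJ/min
Energy balance on cold side (adiabatic exchanger): Q = ṁ_c·Cp_c·(T_c,out − T_c,in)
T_c,out = -19.4 + 5052/(181 × 2.26) = -7.0497 °C

T_c,out = -7.05 °C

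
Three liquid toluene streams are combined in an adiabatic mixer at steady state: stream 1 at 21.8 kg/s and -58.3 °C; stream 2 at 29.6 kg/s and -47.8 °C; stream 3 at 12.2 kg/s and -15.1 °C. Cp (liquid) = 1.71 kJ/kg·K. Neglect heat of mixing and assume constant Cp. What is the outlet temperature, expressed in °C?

T_out = -45.1 °C

Energy balance with Q = 0: Σ ṁᵢCp,ᵢ(T_out − Tᵢ) = 0
Σ ṁᵢCp,ᵢTᵢ = 21.8×1.71×-58.3 + 29.6×1.71×-47.8 + 12.2×1.71×-15.1 = -4907.8
Σ ṁᵢCp,ᵢ = 21.8×1.71 + 29.6×1.71 + 12.2×1.71 = 108.76
T_out = -4907.8 / 108.76 = -45.126 °C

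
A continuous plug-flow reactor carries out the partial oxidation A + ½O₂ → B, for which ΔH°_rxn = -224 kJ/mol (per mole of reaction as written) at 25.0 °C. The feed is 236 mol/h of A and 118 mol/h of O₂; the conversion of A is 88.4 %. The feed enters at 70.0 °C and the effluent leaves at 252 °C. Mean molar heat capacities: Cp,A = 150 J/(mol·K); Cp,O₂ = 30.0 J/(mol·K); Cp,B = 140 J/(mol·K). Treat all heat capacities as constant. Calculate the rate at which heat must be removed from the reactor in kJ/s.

Q_out = 11.3 kJ/s

Extent of reaction ξ = 0.884 × 236 = 208.62 mol/h
Reaction term: ξ·ΔH°_rxn = 208.62 × -224 = -46732 kJ/h
Sensible, feed 70.0→25 °C: -1752.3 kJ/h
Outlet flows (mol/h): A 27.376, O₂ 13.688, B 208.62
Sensible, products 25→252 °C: 7655.4 kJ/h
Q = ΔH = -40829 kJ/h = -11.341 kW
Heat removed = 11.341 kJ/s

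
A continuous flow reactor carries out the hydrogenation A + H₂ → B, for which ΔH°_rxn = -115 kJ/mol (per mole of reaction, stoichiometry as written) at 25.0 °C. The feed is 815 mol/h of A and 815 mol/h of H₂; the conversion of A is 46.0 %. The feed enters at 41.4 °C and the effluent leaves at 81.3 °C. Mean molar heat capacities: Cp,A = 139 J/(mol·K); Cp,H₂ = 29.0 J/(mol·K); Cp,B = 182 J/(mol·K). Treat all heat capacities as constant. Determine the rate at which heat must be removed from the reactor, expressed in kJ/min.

Extent of reaction ξ = 0.460 × 815 = 374.9 mol/h
Reaction term: ξ·ΔH°_rxn = 374.9 × -115 = -43114 kJ/h
Sensible, feed 41.4→25 °C: -2245.5 kJ/h
Outlet flows (mol/h): A 440.1, H₂ 440.1, B 374.9
Sensible, products 25→81.3 °C: 8004.1 kJ/h
Q = ΔH = -37355 kJ/h = -10.376 kW
Heat removed = 622.58 kJ/min

Q_out = 623 kJ/min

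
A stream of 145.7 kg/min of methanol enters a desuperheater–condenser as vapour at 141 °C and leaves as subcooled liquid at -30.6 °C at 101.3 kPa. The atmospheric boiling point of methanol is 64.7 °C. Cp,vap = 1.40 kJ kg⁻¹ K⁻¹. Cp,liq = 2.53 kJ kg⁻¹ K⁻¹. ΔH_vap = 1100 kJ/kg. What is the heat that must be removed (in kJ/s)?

vapour 141→64.7 °C: -106.82 kJ/kg
condensation at 64.7 °C: -1100 kJ/kg
liquid 64.7→-30.6 °C: -241.11 kJ/kg
Δh = -106.82 + -1100 + -241.11 = -1447.9 kJ/kg
Q = ṁ·Δh = 145.7 kg/min × -1447.9 kJ/kg = -210960 kJ/min
|Q| = 3516.1 kW

Q_c = 3520 kJ/s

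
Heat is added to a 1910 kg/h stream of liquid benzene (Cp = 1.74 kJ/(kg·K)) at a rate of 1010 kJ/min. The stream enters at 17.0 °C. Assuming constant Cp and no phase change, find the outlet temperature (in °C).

T_out = 35.2 °C

Q = 1010 kJ/min = 60600 kJ/h
ΔT = Q/(ṁ·Cp) = 60600/(1910×1.74) = 18.234 K
T_out = 17.0 + 18.234 = 35.234 °C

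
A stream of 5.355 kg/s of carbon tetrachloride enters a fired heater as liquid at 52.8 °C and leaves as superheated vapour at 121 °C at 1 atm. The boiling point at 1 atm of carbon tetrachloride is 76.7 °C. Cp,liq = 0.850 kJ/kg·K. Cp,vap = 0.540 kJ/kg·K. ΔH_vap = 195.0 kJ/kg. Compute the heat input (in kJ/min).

Q = 76900 kJ/min

liquid 52.8→76.7 °C: 20.315 kJ/kg
vaporisation at 76.7 °C: 195 kJ/kg
vapour 76.7→121 °C: 23.922 kJ/kg
Δh = 20.315 + 195 + 23.922 = 239.24 kJ/kg
Q = ṁ·Δh = 5.355 kg/s × 239.24 kJ/kg = 1281.1 kJ/s
|Q| = 1281.1 kW = 76867 kJ/min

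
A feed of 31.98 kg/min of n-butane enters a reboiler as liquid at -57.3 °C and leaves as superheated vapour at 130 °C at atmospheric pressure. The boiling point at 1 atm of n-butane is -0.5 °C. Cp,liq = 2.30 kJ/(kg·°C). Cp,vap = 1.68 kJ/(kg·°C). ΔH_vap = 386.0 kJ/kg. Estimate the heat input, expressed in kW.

liquid -57.3→-0.5 °C: 130.64 kJ/kg
vaporisation at -0.5 °C: 386 kJ/kg
vapour -0.5→130 °C: 219.24 kJ/kg
Δh = 130.64 + 386 + 219.24 = 735.88 kJ/kg
Q = ṁ·Δh = 31.98 kg/min × 735.88 kJ/kg = 23533 kJ/min
|Q| = 392.22 kW

Q = 392 kW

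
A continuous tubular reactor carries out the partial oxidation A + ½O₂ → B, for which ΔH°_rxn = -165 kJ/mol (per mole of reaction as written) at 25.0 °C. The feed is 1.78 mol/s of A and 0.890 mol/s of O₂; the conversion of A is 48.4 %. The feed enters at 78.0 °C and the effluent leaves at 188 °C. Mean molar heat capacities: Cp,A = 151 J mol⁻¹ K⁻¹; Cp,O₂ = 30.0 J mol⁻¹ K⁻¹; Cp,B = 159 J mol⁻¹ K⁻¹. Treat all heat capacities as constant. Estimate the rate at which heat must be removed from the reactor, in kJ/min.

Q_out = 6640 kJ/min

Extent of reaction ξ = 0.484 × 1.78 = 0.86152 mol/s
Reaction term: ξ·ΔH°_rxn = 0.86152 × -165 = -142.15 kJ/s
Sensible, feed 78.0→25 °C: -15.66 kJ/s
Outlet flows (mol/s): A 0.91848, O₂ 0.45924, B 0.86152
Sensible, products 25→188 °C: 47.18 kJ/s
Q = ΔH = -110.63 kJ/s = -110.63 kW
Heat removed = 6637.9 kJ/min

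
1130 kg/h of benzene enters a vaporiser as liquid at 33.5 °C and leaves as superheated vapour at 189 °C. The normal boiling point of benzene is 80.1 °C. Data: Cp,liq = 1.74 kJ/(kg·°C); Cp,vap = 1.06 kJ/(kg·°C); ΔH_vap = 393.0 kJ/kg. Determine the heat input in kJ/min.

Q = 11100 kJ/min

liquid 33.5→80.1 °C: 81.084 kJ/kg
vaporisation at 80.1 °C: 393 kJ/kg
vapour 80.1→189 °C: 115.43 kJ/kg
Δh = 81.084 + 393 + 115.43 = 589.52 kJ/kg
Q = ṁ·Δh = 1130 kg/h × 589.52 kJ/kg = 666160 kJ/h
|Q| = 185.04 kW = 11103 kJ/min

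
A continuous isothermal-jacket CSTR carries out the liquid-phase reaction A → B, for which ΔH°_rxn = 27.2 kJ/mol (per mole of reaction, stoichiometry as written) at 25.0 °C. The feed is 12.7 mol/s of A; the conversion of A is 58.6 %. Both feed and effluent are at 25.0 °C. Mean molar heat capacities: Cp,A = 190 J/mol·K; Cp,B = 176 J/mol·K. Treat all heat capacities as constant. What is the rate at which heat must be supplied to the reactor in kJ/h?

Extent of reaction ξ = 0.586 × 12.7 = 7.4422 mol/s
Reaction term: ξ·ΔH°_rxn = 7.4422 × 27.2 = 202.43 kJ/s
Q = ΔH = 202.43 kJ/s = 202.43 kW
Heat supplied = 728740 kJ/h

Q_in = 729000 kJ/h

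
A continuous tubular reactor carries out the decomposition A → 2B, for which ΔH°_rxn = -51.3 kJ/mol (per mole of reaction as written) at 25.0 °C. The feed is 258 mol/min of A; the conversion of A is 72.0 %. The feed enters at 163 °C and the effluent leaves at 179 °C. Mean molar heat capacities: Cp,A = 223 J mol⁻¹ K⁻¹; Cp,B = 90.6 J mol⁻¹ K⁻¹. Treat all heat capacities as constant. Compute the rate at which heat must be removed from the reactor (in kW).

Q_out = 163 kW

Extent of reaction ξ = 0.720 × 258 = 185.76 mol/min
Reaction term: ξ·ΔH°_rxn = 185.76 × -51.3 = -9529.5 kJ/min
Sensible, feed 163→25 °C: -7939.7 kJ/min
Outlet flows (mol/min): A 72.24, B 371.52
Sensible, products 25→179 °C: 7664.5 kJ/min
Q = ΔH = -9804.7 kJ/min = -163.41 kW
Heat removed = 163.41 kW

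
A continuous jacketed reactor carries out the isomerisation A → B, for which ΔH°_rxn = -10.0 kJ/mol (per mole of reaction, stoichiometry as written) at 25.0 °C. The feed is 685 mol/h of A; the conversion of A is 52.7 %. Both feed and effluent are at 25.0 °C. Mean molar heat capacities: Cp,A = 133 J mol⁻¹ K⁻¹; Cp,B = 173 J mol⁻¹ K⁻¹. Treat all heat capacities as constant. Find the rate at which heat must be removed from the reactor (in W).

Extent of reaction ξ = 0.527 × 685 = 361 mol/h
Reaction term: ξ·ΔH°_rxn = 361 × -10.0 = -3609.9 kJ/h
Q = ΔH = -3609.9 kJ/h = -1.0028 kW
Heat removed = 1002.8 W

Q_out = 1000 W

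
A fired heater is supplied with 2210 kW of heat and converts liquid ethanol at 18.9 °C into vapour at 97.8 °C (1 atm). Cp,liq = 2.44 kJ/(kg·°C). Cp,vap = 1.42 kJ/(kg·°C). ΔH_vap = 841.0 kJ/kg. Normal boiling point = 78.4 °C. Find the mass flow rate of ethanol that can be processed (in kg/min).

ṁ = 131 kg/min

Δh = 2.44×(78.4−18.9) + 841.0 + 1.42×(97.8−78.4) = 1013.7 kJ/kg
Q = 2210 kW = 2210 kJ/s = 132600 kJ/min
ṁ = Q/Δh = 132600 / 1013.7 = 130.8 kg/min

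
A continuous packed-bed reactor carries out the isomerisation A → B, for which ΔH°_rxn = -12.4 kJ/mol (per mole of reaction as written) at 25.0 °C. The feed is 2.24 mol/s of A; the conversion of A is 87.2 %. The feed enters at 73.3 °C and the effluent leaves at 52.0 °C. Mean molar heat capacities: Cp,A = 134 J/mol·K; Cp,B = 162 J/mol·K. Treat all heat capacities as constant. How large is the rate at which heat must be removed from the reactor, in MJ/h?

Q_out = 105 MJ/h

Extent of reaction ξ = 0.872 × 2.24 = 1.9533 mol/s
Reaction term: ξ·ΔH°_rxn = 1.9533 × -12.4 = -24.221 kJ/s
Sensible, feed 73.3→25 °C: -14.498 kJ/s
Outlet flows (mol/s): A 0.28672, B 1.9533
Sensible, products 25→52.0 °C: 9.581 kJ/s
Q = ΔH = -29.137 kJ/s = -29.137 kW
Heat removed = 104.89 MJ/h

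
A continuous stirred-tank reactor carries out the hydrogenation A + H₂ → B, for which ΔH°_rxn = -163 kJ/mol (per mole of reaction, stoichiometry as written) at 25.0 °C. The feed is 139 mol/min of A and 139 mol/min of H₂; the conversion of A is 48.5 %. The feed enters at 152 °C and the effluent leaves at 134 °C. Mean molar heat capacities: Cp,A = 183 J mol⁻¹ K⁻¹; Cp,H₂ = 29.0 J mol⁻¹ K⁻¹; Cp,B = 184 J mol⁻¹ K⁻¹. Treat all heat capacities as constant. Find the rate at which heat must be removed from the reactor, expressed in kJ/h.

Extent of reaction ξ = 0.485 × 139 = 67.415 mol/min
Reaction term: ξ·ΔH°_rxn = 67.415 × -163 = -10989 kJ/min
Sensible, feed 152→25 °C: -3742.4 kJ/min
Outlet flows (mol/min): A 71.585, H₂ 71.585, B 67.415
Sensible, products 25→134 °C: 3006.3 kJ/min
Q = ΔH = -11725 kJ/min = -195.41 kW
Heat removed = 703490 kJ/h

Q_out = 703000 kJ/h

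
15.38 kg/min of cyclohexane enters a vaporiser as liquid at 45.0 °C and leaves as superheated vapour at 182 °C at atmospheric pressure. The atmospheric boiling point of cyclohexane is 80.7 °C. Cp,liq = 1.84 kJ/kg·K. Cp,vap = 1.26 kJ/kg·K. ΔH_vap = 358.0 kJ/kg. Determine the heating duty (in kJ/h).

Q = 509000 kJ/h

liquid 45.0→80.7 °C: 65.688 kJ/kg
vaporisation at 80.7 °C: 358 kJ/kg
vapour 80.7→182 °C: 127.64 kJ/kg
Δh = 65.688 + 358 + 127.64 = 551.33 kJ/kg
Q = ṁ·Δh = 15.38 kg/min × 551.33 kJ/kg = 8479.4 kJ/min
|Q| = 141.32 kW = 508760 kJ/h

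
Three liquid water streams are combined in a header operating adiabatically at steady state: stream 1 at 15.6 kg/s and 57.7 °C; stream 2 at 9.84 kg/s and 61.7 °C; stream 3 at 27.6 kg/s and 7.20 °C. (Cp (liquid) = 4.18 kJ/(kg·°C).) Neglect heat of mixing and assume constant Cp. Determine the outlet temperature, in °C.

T_out = 32.2 °C

Adiabatic, steady state ⇒ Σ ṁᵢCp,ᵢ(T_out − Tᵢ) = 0
Σ ṁᵢCp,ᵢTᵢ = 15.6×4.18×57.7 + 9.84×4.18×61.7 + 27.6×4.18×7.20 = 7130.9
Σ ṁᵢCp,ᵢ = 15.6×4.18 + 9.84×4.18 + 27.6×4.18 = 221.71
T_out = 7130.9 / 221.71 = 32.164 °C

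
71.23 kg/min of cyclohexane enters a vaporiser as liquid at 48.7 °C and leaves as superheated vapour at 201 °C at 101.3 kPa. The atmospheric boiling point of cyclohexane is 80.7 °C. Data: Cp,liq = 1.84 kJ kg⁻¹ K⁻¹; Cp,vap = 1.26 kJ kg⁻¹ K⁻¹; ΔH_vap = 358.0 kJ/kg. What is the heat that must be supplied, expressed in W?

Q = 675000 W

liquid 48.7→80.7 °C: 58.88 kJ/kg
vaporisation at 80.7 °C: 358 kJ/kg
vapour 80.7→201 °C: 151.58 kJ/kg
Δh = 58.88 + 358 + 151.58 = 568.46 kJ/kg
Q = ṁ·Δh = 71.23 kg/min × 568.46 kJ/kg = 40491 kJ/min
|Q| = 674.85 kW = 674850 W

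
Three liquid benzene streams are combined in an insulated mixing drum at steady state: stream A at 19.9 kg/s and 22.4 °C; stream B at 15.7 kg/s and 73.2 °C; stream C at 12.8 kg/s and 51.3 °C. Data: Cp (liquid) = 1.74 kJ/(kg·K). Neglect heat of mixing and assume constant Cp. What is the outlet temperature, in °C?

T_out = 46.5 °C

Energy balance with Q = 0: Σ ṁᵢCp,ᵢ(T_out − Tᵢ) = 0
T_out = Σ ṁᵢCp,ᵢTᵢ / Σ ṁᵢCp,ᵢ
      = 3917.9 / 84.216 = 46.521 °C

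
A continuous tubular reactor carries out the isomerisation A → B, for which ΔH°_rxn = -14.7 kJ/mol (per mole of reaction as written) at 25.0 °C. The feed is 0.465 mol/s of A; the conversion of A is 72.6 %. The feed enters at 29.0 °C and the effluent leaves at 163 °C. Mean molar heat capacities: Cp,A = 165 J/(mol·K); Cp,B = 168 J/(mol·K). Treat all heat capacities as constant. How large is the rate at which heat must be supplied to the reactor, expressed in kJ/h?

Extent of reaction ξ = 0.726 × 0.465 = 0.33759 mol/s
Reaction term: ξ·ΔH°_rxn = 0.33759 × -14.7 = -4.9626 kJ/s
Sensible, feed 29.0→25 °C: -0.3069 kJ/s
Outlet flows (mol/s): A 0.12741, B 0.33759
Sensible, products 25→163 °C: 10.728 kJ/s
Q = ΔH = 5.4583 kJ/s = 5.4583 kW
Heat supplied = 19650 kJ/h

Q_in = 19700 kJ/h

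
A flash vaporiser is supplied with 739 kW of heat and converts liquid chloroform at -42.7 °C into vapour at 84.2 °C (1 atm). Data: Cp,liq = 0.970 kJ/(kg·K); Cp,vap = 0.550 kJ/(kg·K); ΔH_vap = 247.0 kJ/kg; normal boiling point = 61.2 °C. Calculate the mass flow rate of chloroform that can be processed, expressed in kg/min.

Δh = 0.970×(61.2−-42.7) + 247.0 + 0.550×(84.2−61.2) = 360.43 kJ/kg
Q = 739 kW = 739 kJ/s = 44340 kJ/min
ṁ = Q/Δh = 44340 / 360.43 = 123.02 kg/min

ṁ = 123 kg/min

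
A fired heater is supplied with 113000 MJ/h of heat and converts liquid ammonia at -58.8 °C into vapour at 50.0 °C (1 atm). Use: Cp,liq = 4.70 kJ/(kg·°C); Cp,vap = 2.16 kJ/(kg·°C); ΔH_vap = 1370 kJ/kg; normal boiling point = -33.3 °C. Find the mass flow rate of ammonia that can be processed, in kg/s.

ṁ = 18.8 kg/s

Δh = 4.70×(-33.3−-58.8) + 1370 + 2.16×(50.0−-33.3) = 1669.8 kJ/kg
Q = 113000 MJ/h = 31389 kJ/s = 31389 kJ/s
ṁ = Q/Δh = 31389 / 1669.8 = 18.798 kg/s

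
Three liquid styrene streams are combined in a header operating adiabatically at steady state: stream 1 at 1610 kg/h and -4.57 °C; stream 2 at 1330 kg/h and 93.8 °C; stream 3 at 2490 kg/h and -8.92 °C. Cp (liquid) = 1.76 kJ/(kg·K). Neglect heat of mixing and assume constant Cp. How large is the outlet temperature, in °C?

Energy balance with Q = 0: Σ ṁᵢCp,ᵢ(T_out − Tᵢ) = 0
T_out = Σ ṁᵢCp,ᵢTᵢ / Σ ṁᵢCp,ᵢ
      = 167530 / 9556.8 = 17.53 °C

T_out = 17.5 °C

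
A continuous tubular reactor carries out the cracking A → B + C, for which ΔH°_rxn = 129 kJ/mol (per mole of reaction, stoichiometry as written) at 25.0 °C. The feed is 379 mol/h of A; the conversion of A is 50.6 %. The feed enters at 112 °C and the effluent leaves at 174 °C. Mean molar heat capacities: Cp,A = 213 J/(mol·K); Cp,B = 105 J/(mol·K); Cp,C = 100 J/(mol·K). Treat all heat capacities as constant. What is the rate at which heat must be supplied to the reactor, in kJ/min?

Q_in = 492 kJ/min

Extent of reaction ξ = 0.506 × 379 = 191.77 mol/h
Reaction term: ξ·ΔH°_rxn = 191.77 × 129 = 24739 kJ/h
Sensible, feed 112→25 °C: -7023.2 kJ/h
Outlet flows (mol/h): A 187.23, B 191.77, C 191.77
Sensible, products 25→174 °C: 11800 kJ/h
Q = ΔH = 29515 kJ/h = 8.1987 kW
Heat supplied = 491.92 kJ/min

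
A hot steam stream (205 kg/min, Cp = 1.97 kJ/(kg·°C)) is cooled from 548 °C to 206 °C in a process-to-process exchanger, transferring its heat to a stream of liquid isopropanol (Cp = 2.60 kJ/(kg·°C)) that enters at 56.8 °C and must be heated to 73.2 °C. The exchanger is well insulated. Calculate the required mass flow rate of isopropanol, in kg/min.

ṁ_c = 3240 kg/min

Heat released by hot stream: Q = 205 × 1.97 × (548 − 206) = 138120 kJ/min
Energy balance on cold side (adiabatic exchanger): Q = ṁ_c·Cp_c·(T_c,out − T_c,in)
ṁ_c = 138120 / [2.60 × (73.2 − 56.8)] = 3239.1 kg/min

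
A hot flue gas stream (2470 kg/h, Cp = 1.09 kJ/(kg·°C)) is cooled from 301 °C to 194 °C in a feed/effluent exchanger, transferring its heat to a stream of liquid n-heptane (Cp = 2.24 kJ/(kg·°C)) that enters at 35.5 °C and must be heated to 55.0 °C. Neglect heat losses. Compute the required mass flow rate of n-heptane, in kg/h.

ṁ_c = 6600 kg/h

Heat released by hot stream: Q = 2470 × 1.09 × (301 − 194) = 288080 kJ/h
Energy balance on cold side (adiabatic exchanger): Q = ṁ_c·Cp_c·(T_c,out − T_c,in)
ṁ_c = 288080 / [2.24 × (55.0 − 35.5)] = 6595.1 kg/h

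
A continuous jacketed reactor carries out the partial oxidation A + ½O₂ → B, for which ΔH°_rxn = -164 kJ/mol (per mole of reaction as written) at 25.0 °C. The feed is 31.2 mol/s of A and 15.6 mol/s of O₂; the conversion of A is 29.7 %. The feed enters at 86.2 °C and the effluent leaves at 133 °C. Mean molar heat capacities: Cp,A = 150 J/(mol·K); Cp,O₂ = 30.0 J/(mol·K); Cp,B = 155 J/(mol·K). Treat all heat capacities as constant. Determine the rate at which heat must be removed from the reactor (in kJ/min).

Extent of reaction ξ = 0.297 × 31.2 = 9.2664 mol/s
Reaction term: ξ·ΔH°_rxn = 9.2664 × -164 = -1519.7 kJ/s
Sensible, feed 86.2→25 °C: -315.06 kJ/s
Outlet flows (mol/s): A 21.934, O₂ 10.967, B 9.2664
Sensible, products 25→133 °C: 545.98 kJ/s
Q = ΔH = -1288.8 kJ/s = -1288.8 kW
Heat removed = 77326 kJ/min

Q_out = 77300 kJ/min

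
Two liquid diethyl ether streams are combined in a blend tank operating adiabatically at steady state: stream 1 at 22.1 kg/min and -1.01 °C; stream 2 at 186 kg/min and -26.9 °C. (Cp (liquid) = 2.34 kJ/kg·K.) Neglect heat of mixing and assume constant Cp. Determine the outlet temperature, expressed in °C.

T_out = -24.2 °C

No heat crosses the boundary, so H_out = H_in.
T_out = Σ ṁᵢCp,ᵢTᵢ / Σ ṁᵢCp,ᵢ
      = -11760 / 486.95 = -24.151 °C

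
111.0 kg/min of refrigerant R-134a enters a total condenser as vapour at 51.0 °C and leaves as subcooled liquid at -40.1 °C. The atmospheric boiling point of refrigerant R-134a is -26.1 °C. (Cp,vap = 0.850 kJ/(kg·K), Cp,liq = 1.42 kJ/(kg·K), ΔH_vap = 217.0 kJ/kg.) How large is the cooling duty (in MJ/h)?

Q_c = 2010 MJ/h

vapour 51.0→-26.1 °C: -65.535 kJ/kg
condensation at -26.1 °C: -217 kJ/kg
liquid -26.1→-40.1 °C: -19.88 kJ/kg
Δh = -65.535 + -217 + -19.88 = -302.42 kJ/kg
Q = ṁ·Δh = 111.0 kg/min × -302.42 kJ/kg = -33568 kJ/min
|Q| = 559.47 kW = 2014.1 MJ/h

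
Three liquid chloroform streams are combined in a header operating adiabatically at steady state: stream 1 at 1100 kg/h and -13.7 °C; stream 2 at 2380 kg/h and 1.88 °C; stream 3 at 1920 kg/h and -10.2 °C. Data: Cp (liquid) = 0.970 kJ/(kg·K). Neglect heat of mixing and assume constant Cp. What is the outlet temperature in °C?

No heat crosses the boundary, so H_out = H_in.
Σ ṁᵢCp,ᵢTᵢ = 1100×0.970×-13.7 + 2380×0.970×1.88 + 1920×0.970×-10.2 = -29274
Σ ṁᵢCp,ᵢ = 1100×0.970 + 2380×0.970 + 1920×0.970 = 5238
T_out = -29274 / 5238 = -5.5888 °C

T_out = -5.59 °C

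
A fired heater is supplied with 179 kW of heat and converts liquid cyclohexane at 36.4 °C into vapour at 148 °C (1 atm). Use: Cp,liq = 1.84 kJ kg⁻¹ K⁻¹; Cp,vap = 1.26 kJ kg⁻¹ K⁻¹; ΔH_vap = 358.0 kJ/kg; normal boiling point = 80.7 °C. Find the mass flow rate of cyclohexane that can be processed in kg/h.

ṁ = 1230 kg/h

Δh = 1.84×(80.7−36.4) + 358.0 + 1.26×(148−80.7) = 524.31 kJ/kg
Q = 179 kW = 179 kJ/s = 644400 kJ/h
ṁ = Q/Δh = 644400 / 524.31 = 1229 kg/h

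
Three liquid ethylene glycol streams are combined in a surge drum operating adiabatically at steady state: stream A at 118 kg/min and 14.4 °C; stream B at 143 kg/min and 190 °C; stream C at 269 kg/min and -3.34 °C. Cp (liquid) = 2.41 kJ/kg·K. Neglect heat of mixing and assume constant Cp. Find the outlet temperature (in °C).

No heat crosses the boundary, so H_out = H_in.
Σ ṁᵢCp,ᵢTᵢ = 118×2.41×14.4 + 143×2.41×190 + 269×2.41×-3.34 = 67409
Σ ṁᵢCp,ᵢ = 118×2.41 + 143×2.41 + 269×2.41 = 1277.3
T_out = 67409 / 1277.3 = 52.775 °C

T_out = 52.8 °C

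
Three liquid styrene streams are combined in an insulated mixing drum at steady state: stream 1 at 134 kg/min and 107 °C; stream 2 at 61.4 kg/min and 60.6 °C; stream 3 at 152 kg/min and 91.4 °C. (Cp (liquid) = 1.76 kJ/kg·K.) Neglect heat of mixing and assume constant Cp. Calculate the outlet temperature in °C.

No heat crosses the boundary, so H_out = H_in.
T_out = Σ ṁᵢCp,ᵢTᵢ / Σ ṁᵢCp,ᵢ
      = 56235 / 611.42 = 91.974 °C

T_out = 92.0 °C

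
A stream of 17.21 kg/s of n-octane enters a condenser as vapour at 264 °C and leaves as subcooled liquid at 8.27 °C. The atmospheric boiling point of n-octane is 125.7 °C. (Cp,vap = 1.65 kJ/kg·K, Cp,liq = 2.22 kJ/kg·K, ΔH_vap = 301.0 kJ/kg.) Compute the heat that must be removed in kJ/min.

vapour 264→125.7 °C: -228.19 kJ/kg
condensation at 125.7 °C: -301 kJ/kg
liquid 125.7→8.27 °C: -260.69 kJ/kg
Δh = -228.19 + -301 + -260.69 = -789.89 kJ/kg
Q = ṁ·Δh = 17.21 kg/s × -789.89 kJ/kg = -13594 kJ/s
|Q| = 13594 kW = 815640 kJ/min

Q_c = 816000 kJ/min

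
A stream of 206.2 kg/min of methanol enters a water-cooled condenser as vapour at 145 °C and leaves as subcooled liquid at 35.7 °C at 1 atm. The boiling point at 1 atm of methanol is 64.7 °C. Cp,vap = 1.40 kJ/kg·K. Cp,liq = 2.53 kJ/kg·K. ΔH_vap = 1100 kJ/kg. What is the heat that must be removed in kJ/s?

Q_c = 4420 kJ/s

vapour 145→64.7 °C: -112.42 kJ/kg
condensation at 64.7 °C: -1100 kJ/kg
liquid 64.7→35.7 °C: -73.37 kJ/kg
Δh = -112.42 + -1100 + -73.37 = -1285.8 kJ/kg
Q = ṁ·Δh = 206.2 kg/min × -1285.8 kJ/kg = -265130 kJ/min
|Q| = 4418.8 kW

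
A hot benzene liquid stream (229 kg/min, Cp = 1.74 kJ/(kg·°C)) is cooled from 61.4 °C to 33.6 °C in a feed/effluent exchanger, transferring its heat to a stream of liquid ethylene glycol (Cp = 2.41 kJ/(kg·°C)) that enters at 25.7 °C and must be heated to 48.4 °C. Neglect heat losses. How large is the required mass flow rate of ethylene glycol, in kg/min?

Heat released by hot stream: Q = 229 × 1.74 × (61.4 − 33.6) = 11077 kJ/min
Energy balance on cold side (adiabatic exchanger): Q = ṁ_c·Cp_c·(T_c,out − T_c,in)
ṁ_c = 11077 / [2.41 × (48.4 − 25.7)] = 202.48 kg/min

ṁ_c = 202 kg/min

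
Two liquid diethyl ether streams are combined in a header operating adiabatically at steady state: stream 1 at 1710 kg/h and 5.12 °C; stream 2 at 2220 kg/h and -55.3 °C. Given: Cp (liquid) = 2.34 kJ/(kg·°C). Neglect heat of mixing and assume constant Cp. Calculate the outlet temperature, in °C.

Adiabatic, steady state ⇒ Σ ṁᵢCp,ᵢ(T_out − Tᵢ) = 0
Σ ṁᵢCp,ᵢTᵢ = 1710×2.34×5.12 + 2220×2.34×-55.3 = -266790
Σ ṁᵢCp,ᵢ = 1710×2.34 + 2220×2.34 = 9196.2
T_out = -266790 / 9196.2 = -29.01 °C

T_out = -29.0 °C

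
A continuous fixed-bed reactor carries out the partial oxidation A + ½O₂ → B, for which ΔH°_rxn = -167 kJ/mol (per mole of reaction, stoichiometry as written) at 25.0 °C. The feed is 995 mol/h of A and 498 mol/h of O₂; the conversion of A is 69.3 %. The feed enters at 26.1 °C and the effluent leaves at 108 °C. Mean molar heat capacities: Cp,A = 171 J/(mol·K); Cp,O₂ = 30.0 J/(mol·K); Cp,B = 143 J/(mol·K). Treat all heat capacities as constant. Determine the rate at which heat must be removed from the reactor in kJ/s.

Q_out = 28.5 kJ/s

Extent of reaction ξ = 0.693 × 995 = 689.53 mol/h
Reaction term: ξ·ΔH°_rxn = 689.53 × -167 = -115150 kJ/h
Sensible, feed 26.1→25 °C: -203.59 kJ/h
Outlet flows (mol/h): A 305.47, O₂ 153.23, B 689.53
Sensible, products 25→108 °C: 12901 kJ/h
Q = ΔH = -102450 kJ/h = -28.46 kW
Heat removed = 28.46 kJ/s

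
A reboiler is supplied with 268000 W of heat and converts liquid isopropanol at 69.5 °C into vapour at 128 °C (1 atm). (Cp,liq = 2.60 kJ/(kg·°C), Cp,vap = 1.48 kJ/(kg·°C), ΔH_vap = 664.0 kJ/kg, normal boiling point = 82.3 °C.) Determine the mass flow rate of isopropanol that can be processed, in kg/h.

ṁ = 1260 kg/h

Δh = 2.60×(82.3−69.5) + 664.0 + 1.48×(128−82.3) = 764.92 kJ/kg
Q = 268000 W = 268 kJ/s = 964800 kJ/h
ṁ = Q/Δh = 964800 / 764.92 = 1261.3 kg/h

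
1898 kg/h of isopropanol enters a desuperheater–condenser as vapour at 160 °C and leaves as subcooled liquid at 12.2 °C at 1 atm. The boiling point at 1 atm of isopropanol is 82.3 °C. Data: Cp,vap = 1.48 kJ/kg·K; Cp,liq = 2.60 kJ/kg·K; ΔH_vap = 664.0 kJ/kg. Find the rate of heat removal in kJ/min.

vapour 160→82.3 °C: -115 kJ/kg
condensation at 82.3 °C: -664 kJ/kg
liquid 82.3→12.2 °C: -182.26 kJ/kg
Δh = -115 + -664 + -182.26 = -961.26 kJ/kg
Q = ṁ·Δh = 1898 kg/h × -961.26 kJ/kg = -1.8245e+06 kJ/h
|Q| = 506.8 kW = 30408 kJ/min

Q_c = 30400 kJ/min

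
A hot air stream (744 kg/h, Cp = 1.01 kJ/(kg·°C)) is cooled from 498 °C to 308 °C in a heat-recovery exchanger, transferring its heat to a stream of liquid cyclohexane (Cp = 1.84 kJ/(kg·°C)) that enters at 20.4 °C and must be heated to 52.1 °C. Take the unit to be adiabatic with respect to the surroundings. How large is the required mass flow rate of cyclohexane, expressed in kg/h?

ṁ_c = 2450 kg/h

Heat released by hot stream: Q = 744 × 1.01 × (498 − 308) = 142770 kJ/h
Energy balance on cold side (adiabatic exchanger): Q = ṁ_c·Cp_c·(T_c,out − T_c,in)
ṁ_c = 142770 / [1.84 × (52.1 − 20.4)] = 2447.8 kg/h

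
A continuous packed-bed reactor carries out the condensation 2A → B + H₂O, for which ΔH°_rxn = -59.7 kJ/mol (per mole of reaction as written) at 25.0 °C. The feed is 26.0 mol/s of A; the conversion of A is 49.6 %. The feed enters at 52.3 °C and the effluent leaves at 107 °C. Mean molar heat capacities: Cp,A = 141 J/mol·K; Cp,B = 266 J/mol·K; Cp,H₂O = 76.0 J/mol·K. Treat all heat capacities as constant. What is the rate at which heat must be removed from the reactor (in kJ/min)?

Extent of reaction ξ = 0.496 × 26.0 / 2 = 6.448 mol/s
Reaction term: ξ·ΔH°_rxn = 6.448 × -59.7 = -384.95 kJ/s
Sensible, feed 52.3→25 °C: -100.08 kJ/s
Outlet flows (mol/s): A 13.104, B 6.448, H₂O 6.448
Sensible, products 25→107 °C: 332.34 kJ/s
Q = ΔH = -152.69 kJ/s = -152.69 kW
Heat removed = 9161.5 kJ/min

Q_out = 9160 kJ/min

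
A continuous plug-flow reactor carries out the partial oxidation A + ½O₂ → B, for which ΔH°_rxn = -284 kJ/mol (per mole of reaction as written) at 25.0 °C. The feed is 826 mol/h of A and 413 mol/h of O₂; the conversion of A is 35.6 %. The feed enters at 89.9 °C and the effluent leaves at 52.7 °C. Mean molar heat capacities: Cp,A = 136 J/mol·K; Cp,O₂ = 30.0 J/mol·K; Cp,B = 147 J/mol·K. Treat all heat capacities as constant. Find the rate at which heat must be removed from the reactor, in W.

Q_out = 24500 W

Extent of reaction ξ = 0.356 × 826 = 294.06 mol/h
Reaction term: ξ·ΔH°_rxn = 294.06 × -284 = -83512 kJ/h
Sensible, feed 89.9→25 °C: -8094.7 kJ/h
Outlet flows (mol/h): A 531.94, O₂ 265.97, B 294.06
Sensible, products 25→52.7 °C: 3422.3 kJ/h
Q = ΔH = -88184 kJ/h = -24.496 kW
Heat removed = 24496 W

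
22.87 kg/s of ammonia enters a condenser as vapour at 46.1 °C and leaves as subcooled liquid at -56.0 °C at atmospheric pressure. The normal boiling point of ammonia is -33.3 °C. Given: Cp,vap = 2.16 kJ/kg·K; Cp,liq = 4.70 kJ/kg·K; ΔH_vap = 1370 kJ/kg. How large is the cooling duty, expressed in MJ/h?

Q_c = 136000 MJ/h

vapour 46.1→-33.3 °C: -171.5 kJ/kg
condensation at -33.3 °C: -1370 kJ/kg
liquid -33.3→-56.0 °C: -106.69 kJ/kg
Δh = -171.5 + -1370 + -106.69 = -1648.2 kJ/kg
Q = ṁ·Δh = 22.87 kg/s × -1648.2 kJ/kg = -37694 kJ/s
|Q| = 37694 kW = 135700 MJ/h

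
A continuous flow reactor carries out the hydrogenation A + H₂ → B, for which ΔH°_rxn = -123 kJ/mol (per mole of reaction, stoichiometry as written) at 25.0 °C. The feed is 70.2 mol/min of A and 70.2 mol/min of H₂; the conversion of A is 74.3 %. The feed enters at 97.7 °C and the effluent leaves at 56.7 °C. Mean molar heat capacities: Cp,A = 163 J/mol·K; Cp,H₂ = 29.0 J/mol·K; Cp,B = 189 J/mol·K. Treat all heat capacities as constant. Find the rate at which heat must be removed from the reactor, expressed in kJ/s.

Extent of reaction ξ = 0.743 × 70.2 = 52.159 mol/min
Reaction term: ξ·ΔH°_rxn = 52.159 × -123 = -6415.5 kJ/min
Sensible, feed 97.7→25 °C: -979.88 kJ/min
Outlet flows (mol/min): A 18.041, H₂ 18.041, B 52.159
Sensible, products 25→56.7 °C: 422.3 kJ/min
Q = ΔH = -6973.1 kJ/min = -116.22 kW
Heat removed = 116.22 kJ/s

Q_out = 116 kJ/s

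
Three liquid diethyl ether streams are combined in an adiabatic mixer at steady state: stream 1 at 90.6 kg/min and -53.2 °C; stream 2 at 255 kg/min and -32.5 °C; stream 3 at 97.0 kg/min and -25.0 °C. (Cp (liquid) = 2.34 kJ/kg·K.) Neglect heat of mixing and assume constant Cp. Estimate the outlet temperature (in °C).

T_out = -35.1 °C

Energy balance with Q = 0: Σ ṁᵢCp,ᵢ(T_out − Tᵢ) = 0
T_out = Σ ṁᵢCp,ᵢTᵢ / Σ ṁᵢCp,ᵢ
      = -36346 / 1035.7 = -35.094 °C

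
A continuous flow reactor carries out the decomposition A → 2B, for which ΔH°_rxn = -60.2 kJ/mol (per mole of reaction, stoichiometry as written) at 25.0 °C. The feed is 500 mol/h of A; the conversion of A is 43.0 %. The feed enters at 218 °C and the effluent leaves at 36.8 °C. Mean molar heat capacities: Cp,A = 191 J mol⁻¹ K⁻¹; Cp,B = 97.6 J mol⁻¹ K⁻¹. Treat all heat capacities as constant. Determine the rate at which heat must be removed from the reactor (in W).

Extent of reaction ξ = 0.430 × 500 = 215 mol/h
Reaction term: ξ·ΔH°_rxn = 215 × -60.2 = -12943 kJ/h
Sensible, feed 218→25 °C: -18432 kJ/h
Outlet flows (mol/h): A 285, B 430
Sensible, products 25→36.8 °C: 1137.6 kJ/h
Q = ΔH = -30237 kJ/h = -8.3992 kW
Heat removed = 8399.2 W

Q_out = 8400 W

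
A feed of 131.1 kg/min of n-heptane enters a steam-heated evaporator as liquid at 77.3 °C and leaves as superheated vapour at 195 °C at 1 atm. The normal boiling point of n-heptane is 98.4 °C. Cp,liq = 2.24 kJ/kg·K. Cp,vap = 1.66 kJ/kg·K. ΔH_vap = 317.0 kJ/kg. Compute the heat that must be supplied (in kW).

liquid 77.3→98.4 °C: 47.264 kJ/kg
vaporisation at 98.4 °C: 317 kJ/kg
vapour 98.4→195 °C: 160.36 kJ/kg
Δh = 47.264 + 317 + 160.36 = 524.62 kJ/kg
Q = ṁ·Δh = 131.1 kg/min × 524.62 kJ/kg = 68778 kJ/min
|Q| = 1146.3 kW

Q = 1150 kW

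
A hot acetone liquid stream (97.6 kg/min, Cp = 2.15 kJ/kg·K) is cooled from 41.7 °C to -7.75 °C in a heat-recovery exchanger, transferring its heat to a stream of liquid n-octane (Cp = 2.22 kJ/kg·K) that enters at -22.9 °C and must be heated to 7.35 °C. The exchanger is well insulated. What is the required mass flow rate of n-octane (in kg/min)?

ṁ_c = 155 kg/min

Heat released by hot stream: Q = 97.6 × 2.15 × (41.7 − -7.75) = 10377 kJ/min
Energy balance on cold side (adiabatic exchanger): Q = ṁ_c·Cp_c·(T_c,out − T_c,in)
ṁ_c = 10377 / [2.22 × (7.35 − -22.9)] = 154.52 kg/min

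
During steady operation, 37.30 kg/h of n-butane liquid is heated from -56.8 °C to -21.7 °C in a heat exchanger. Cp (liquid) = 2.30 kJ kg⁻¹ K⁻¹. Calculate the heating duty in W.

Q = ṁ·Cp·ΔT = 37.30 × 2.30 × (-21.7 − -56.8) = 3011.2 kJ/h
Converting: 3011.2 / 3600 s = 0.83645 kW
Heating duty = 836.45 W

Q = 836 W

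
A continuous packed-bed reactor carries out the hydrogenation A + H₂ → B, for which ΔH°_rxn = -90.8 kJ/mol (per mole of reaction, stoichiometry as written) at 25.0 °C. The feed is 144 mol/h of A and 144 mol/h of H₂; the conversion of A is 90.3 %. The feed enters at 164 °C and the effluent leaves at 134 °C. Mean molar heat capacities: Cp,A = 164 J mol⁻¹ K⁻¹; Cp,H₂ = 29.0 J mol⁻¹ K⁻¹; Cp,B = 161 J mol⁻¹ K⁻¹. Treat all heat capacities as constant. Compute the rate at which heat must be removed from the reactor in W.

Q_out = 3640 W

Extent of reaction ξ = 0.903 × 144 = 130.03 mol/h
Reaction term: ξ·ΔH°_rxn = 130.03 × -90.8 = -11807 kJ/h
Sensible, feed 164→25 °C: -3863.1 kJ/h
Outlet flows (mol/h): A 13.968, H₂ 13.968, B 130.03
Sensible, products 25→134 °C: 2575.8 kJ/h
Q = ΔH = -13094 kJ/h = -3.6373 kW
Heat removed = 3637.3 W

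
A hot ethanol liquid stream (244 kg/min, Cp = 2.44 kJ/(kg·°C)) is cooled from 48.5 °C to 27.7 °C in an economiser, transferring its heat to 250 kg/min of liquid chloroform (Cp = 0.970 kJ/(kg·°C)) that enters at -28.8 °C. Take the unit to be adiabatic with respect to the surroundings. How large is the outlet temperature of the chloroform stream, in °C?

T_c,out = 22.3 °C

Heat released by hot stream: Q = 244 × 2.44 × (48.5 − 27.7) = 12383 kJ/min
Energy balance on cold side (adiabatic exchanger): Q = ṁ_c·Cp_c·(T_c,out − T_c,in)
T_c,out = -28.8 + 12383/(250 × 0.970) = 22.266 °C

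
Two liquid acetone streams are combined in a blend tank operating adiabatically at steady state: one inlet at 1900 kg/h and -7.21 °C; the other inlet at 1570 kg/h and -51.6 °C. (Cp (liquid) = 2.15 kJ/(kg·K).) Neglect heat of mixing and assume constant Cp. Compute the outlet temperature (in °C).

No heat crosses the boundary, so H_out = H_in.
Σ ṁᵢCp,ᵢTᵢ = 1900×2.15×-7.21 + 1570×2.15×-51.6 = -203630
Σ ṁᵢCp,ᵢ = 1900×2.15 + 1570×2.15 = 7460.5
T_out = -203630 / 7460.5 = -27.294 °C

T_out = -27.3 °C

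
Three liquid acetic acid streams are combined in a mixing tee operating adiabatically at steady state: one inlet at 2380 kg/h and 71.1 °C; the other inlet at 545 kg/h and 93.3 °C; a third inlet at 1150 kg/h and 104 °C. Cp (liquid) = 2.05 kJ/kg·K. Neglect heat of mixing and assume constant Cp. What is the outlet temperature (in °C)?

T_out = 83.4 °C

Adiabatic, steady state ⇒ Σ ṁᵢCp,ᵢ(T_out − Tᵢ) = 0
T_out = Σ ṁᵢCp,ᵢTᵢ / Σ ṁᵢCp,ᵢ
      = 696320 / 8353.8 = 83.354 °C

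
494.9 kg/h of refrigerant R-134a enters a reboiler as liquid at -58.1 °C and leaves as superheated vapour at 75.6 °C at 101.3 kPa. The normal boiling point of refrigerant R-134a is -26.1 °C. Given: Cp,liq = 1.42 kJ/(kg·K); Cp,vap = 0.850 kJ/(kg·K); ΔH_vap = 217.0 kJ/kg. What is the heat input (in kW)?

liquid -58.1→-26.1 °C: 45.44 kJ/kg
vaporisation at -26.1 °C: 217 kJ/kg
vapour -26.1→75.6 °C: 86.445 kJ/kg
Δh = 45.44 + 217 + 86.445 = 348.88 kJ/kg
Q = ṁ·Δh = 494.9 kg/h × 348.88 kJ/kg = 172660 kJ/h
|Q| = 47.962 kW

Q = 48.0 kW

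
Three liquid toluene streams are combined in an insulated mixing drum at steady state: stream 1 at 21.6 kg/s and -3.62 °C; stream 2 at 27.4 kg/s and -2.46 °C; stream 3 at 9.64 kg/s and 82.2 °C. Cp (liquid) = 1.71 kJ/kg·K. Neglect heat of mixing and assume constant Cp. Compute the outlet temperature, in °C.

T_out = 11.0 °C

Adiabatic, steady state ⇒ Σ ṁᵢCp,ᵢ(T_out − Tᵢ) = 0
T_out = Σ ṁᵢCp,ᵢTᵢ / Σ ṁᵢCp,ᵢ
      = 1106 / 100.27 = 11.03 °C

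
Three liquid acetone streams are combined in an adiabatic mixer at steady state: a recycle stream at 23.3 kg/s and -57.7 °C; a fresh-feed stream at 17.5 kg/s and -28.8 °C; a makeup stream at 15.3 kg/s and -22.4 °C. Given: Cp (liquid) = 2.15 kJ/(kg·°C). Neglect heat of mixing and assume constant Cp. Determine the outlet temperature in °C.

T_out = -39.1 °C

No heat crosses the boundary, so H_out = H_in.
Σ ṁᵢCp,ᵢTᵢ = 23.3×2.15×-57.7 + 17.5×2.15×-28.8 + 15.3×2.15×-22.4 = -4710.9
Σ ṁᵢCp,ᵢ = 23.3×2.15 + 17.5×2.15 + 15.3×2.15 = 120.62
T_out = -4710.9 / 120.62 = -39.058 °C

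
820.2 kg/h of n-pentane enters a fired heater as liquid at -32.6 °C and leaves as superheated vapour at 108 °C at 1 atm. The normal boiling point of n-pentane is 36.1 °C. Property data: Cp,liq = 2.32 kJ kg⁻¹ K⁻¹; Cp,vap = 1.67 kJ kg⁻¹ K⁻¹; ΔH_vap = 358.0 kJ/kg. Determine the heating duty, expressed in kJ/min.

liquid -32.6→36.1 °C: 159.38 kJ/kg
vaporisation at 36.1 °C: 358 kJ/kg
vapour 36.1→108 °C: 120.07 kJ/kg
Δh = 159.38 + 358 + 120.07 = 637.46 kJ/kg
Q = ṁ·Δh = 820.2 kg/h × 637.46 kJ/kg = 522840 kJ/h
|Q| = 145.23 kW = 8714 kJ/min

Q = 8710 kJ/min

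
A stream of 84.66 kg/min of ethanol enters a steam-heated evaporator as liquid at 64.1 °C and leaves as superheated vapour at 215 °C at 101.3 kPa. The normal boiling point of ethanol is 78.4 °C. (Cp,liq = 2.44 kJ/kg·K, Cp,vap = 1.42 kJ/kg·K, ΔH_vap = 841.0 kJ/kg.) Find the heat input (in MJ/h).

liquid 64.1→78.4 °C: 34.892 kJ/kg
vaporisation at 78.4 °C: 841 kJ/kg
vapour 78.4→215 °C: 193.97 kJ/kg
Δh = 34.892 + 841 + 193.97 = 1069.9 kJ/kg
Q = ṁ·Δh = 84.66 kg/min × 1069.9 kJ/kg = 90575 kJ/min
|Q| = 1509.6 kW = 5434.5 MJ/h

Q = 5430 MJ/h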